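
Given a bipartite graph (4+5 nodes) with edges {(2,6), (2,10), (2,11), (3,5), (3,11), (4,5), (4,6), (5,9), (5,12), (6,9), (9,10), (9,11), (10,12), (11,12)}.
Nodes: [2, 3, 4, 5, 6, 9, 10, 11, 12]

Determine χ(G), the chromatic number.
Clique number ω(G) = 2 (lower bound: χ ≥ ω).
The graph is bipartite (no odd cycle), so 2 colors suffice: χ(G) = 2.
A valid 2-coloring: color 1: [5, 6, 10, 11]; color 2: [2, 3, 4, 9, 12].

χ(G) = 2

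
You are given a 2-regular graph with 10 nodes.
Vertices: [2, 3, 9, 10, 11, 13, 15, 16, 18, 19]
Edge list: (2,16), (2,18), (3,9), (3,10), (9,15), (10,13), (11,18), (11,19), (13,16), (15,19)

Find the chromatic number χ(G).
χ(G) = 2

Clique number ω(G) = 2 (lower bound: χ ≥ ω).
The graph is bipartite (no odd cycle), so 2 colors suffice: χ(G) = 2.
A valid 2-coloring: color 1: [2, 3, 11, 13, 15]; color 2: [9, 10, 16, 18, 19].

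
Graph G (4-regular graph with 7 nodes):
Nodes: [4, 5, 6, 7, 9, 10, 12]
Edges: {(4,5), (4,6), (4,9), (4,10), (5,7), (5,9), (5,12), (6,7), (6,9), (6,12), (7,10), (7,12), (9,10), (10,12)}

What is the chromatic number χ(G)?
χ(G) = 3

Clique number ω(G) = 3 (lower bound: χ ≥ ω).
The clique on [4, 9, 10] has size 3, forcing χ ≥ 3, and the coloring below uses 3 colors, so χ(G) = 3.
A valid 3-coloring: color 1: [5, 6, 10]; color 2: [7, 9]; color 3: [4, 12].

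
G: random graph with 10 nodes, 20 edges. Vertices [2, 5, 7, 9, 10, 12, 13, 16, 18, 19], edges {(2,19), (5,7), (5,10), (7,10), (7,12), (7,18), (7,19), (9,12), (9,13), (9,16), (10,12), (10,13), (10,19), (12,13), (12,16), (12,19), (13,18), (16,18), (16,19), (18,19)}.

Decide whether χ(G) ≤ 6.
Yes, G is 6-colorable

A valid 6-coloring: color 1: [2, 5, 12, 18]; color 2: [13, 19]; color 3: [10, 16]; color 4: [7, 9].
(χ(G) = 4 ≤ 6.)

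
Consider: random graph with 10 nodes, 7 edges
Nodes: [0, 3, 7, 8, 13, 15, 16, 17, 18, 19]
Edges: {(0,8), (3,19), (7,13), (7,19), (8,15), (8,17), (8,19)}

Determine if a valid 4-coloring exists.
Yes, G is 4-colorable

A valid 4-coloring: color 1: [3, 7, 8, 16, 18]; color 2: [0, 13, 15, 17, 19].
(χ(G) = 2 ≤ 4.)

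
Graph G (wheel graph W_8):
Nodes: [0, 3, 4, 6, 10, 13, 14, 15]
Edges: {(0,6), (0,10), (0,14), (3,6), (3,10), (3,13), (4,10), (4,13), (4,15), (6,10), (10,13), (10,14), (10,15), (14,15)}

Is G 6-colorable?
Yes, G is 6-colorable

A valid 6-coloring: color 1: [10]; color 2: [3, 4, 14]; color 3: [0, 13, 15]; color 4: [6].
(χ(G) = 4 ≤ 6.)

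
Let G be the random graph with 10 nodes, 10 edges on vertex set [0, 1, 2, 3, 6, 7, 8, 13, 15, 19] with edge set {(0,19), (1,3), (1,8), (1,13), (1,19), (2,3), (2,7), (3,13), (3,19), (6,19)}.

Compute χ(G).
Clique number ω(G) = 3 (lower bound: χ ≥ ω).
The clique on [1, 3, 19] has size 3, forcing χ ≥ 3, and the coloring below uses 3 colors, so χ(G) = 3.
A valid 3-coloring: color 1: [0, 3, 6, 7, 8, 15]; color 2: [1, 2]; color 3: [13, 19].

χ(G) = 3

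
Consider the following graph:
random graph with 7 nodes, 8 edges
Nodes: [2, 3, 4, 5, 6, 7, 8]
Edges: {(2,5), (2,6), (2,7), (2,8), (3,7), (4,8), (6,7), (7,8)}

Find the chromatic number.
Clique number ω(G) = 3 (lower bound: χ ≥ ω).
The clique on [2, 7, 8] has size 3, forcing χ ≥ 3, and the coloring below uses 3 colors, so χ(G) = 3.
A valid 3-coloring: color 1: [4, 5, 7]; color 2: [2, 3]; color 3: [6, 8].

χ(G) = 3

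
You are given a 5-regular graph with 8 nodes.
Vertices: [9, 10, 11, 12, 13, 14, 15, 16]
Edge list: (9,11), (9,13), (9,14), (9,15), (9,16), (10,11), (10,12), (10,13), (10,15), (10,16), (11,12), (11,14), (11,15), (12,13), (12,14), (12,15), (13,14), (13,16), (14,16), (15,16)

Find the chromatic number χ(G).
χ(G) = 4

Clique number ω(G) = 4 (lower bound: χ ≥ ω).
The clique on [9, 13, 14, 16] has size 4, forcing χ ≥ 4, and the coloring below uses 4 colors, so χ(G) = 4.
A valid 4-coloring: color 1: [14, 15]; color 2: [11, 13]; color 3: [12, 16]; color 4: [9, 10].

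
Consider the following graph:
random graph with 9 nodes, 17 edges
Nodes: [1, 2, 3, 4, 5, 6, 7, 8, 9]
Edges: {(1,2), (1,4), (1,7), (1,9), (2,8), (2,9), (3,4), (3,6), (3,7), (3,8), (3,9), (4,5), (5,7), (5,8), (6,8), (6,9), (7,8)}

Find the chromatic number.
χ(G) = 3

Clique number ω(G) = 3 (lower bound: χ ≥ ω).
The clique on [1, 2, 9] has size 3, forcing χ ≥ 3, and the coloring below uses 3 colors, so χ(G) = 3.
A valid 3-coloring: color 1: [1, 3, 5]; color 2: [4, 8, 9]; color 3: [2, 6, 7].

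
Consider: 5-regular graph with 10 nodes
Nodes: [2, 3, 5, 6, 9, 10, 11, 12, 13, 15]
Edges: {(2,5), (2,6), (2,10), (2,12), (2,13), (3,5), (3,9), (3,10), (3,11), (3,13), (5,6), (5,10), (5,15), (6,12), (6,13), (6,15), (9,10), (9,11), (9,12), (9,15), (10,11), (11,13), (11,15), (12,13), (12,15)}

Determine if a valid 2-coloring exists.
No, G is not 2-colorable

The clique on vertices [2, 6, 12, 13] has size 4 > 2, so it alone needs 4 colors.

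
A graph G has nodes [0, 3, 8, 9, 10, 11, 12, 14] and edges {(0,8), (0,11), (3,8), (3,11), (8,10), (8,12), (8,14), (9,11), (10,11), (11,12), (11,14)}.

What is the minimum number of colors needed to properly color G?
Clique number ω(G) = 2 (lower bound: χ ≥ ω).
The graph is bipartite (no odd cycle), so 2 colors suffice: χ(G) = 2.
A valid 2-coloring: color 1: [8, 11]; color 2: [0, 3, 9, 10, 12, 14].

χ(G) = 2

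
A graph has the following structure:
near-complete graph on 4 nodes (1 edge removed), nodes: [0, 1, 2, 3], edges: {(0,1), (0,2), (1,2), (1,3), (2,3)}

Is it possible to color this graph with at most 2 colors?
No, G is not 2-colorable

The clique on vertices [0, 1, 2] has size 3 > 2, so it alone needs 3 colors.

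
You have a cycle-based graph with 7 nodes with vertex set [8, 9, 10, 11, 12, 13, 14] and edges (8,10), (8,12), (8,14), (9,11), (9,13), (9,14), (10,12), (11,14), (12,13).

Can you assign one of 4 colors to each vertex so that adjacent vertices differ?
Yes, G is 4-colorable

A valid 4-coloring: color 1: [8, 9]; color 2: [12, 14]; color 3: [10, 11, 13].
(χ(G) = 3 ≤ 4.)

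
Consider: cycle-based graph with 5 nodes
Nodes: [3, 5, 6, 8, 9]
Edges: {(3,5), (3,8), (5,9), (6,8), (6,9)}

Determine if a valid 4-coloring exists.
A valid 4-coloring: color 1: [8, 9]; color 2: [3, 6]; color 3: [5].
(χ(G) = 3 ≤ 4.)

Yes, G is 4-colorable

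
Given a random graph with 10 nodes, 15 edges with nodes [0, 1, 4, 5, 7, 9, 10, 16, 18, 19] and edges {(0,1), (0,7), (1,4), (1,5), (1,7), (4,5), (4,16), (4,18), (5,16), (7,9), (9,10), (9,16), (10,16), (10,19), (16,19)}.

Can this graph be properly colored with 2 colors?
The clique on vertices [0, 1, 7] has size 3 > 2, so it alone needs 3 colors.

No, G is not 2-colorable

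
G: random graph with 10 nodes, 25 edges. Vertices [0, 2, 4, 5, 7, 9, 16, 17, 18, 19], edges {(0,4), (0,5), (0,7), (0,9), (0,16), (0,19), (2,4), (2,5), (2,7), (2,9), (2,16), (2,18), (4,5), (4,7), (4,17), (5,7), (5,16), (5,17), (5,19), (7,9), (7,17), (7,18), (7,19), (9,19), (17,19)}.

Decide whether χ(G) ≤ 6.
Yes, G is 6-colorable

A valid 6-coloring: color 1: [7, 16]; color 2: [5, 9, 18]; color 3: [0, 2, 17]; color 4: [4, 19].
(χ(G) = 4 ≤ 6.)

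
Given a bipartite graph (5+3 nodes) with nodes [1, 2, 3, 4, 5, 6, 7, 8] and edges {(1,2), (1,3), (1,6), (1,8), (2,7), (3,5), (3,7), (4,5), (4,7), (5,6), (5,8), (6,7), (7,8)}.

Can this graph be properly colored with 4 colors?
Yes, G is 4-colorable

A valid 4-coloring: color 1: [1, 5, 7]; color 2: [2, 3, 4, 6, 8].
(χ(G) = 2 ≤ 4.)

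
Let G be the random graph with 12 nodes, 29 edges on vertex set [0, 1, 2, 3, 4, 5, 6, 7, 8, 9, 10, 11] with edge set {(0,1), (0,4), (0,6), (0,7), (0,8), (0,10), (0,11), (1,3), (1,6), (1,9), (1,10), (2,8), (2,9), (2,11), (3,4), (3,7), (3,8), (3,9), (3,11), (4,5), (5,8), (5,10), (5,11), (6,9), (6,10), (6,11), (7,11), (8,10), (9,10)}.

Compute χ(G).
Clique number ω(G) = 4 (lower bound: χ ≥ ω).
The clique on [0, 1, 6, 10] has size 4, forcing χ ≥ 4, and the coloring below uses 4 colors, so χ(G) = 4.
A valid 4-coloring: color 1: [0, 5, 9]; color 2: [4, 10, 11]; color 3: [2, 3, 6]; color 4: [1, 7, 8].

χ(G) = 4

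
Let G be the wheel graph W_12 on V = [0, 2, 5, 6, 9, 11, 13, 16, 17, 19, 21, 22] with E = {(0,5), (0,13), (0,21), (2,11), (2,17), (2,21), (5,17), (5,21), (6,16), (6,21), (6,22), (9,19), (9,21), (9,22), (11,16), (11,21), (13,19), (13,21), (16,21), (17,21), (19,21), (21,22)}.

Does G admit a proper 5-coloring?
A valid 5-coloring: color 1: [21]; color 2: [2, 5, 6, 9, 13]; color 3: [0, 16, 17, 19, 22]; color 4: [11].
(χ(G) = 4 ≤ 5.)

Yes, G is 5-colorable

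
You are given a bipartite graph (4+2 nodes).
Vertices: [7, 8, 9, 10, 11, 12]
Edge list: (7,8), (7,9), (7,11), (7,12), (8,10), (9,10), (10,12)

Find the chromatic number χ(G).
χ(G) = 2

Clique number ω(G) = 2 (lower bound: χ ≥ ω).
The graph is bipartite (no odd cycle), so 2 colors suffice: χ(G) = 2.
A valid 2-coloring: color 1: [7, 10]; color 2: [8, 9, 11, 12].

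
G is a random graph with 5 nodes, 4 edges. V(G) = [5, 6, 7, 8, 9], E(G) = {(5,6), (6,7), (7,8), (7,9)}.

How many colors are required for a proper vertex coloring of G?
χ(G) = 2

Clique number ω(G) = 2 (lower bound: χ ≥ ω).
The graph is bipartite (no odd cycle), so 2 colors suffice: χ(G) = 2.
A valid 2-coloring: color 1: [5, 7]; color 2: [6, 8, 9].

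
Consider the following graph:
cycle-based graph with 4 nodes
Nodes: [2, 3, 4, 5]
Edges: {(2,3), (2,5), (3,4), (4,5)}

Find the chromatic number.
Clique number ω(G) = 2 (lower bound: χ ≥ ω).
The graph is bipartite (no odd cycle), so 2 colors suffice: χ(G) = 2.
A valid 2-coloring: color 1: [2, 4]; color 2: [3, 5].

χ(G) = 2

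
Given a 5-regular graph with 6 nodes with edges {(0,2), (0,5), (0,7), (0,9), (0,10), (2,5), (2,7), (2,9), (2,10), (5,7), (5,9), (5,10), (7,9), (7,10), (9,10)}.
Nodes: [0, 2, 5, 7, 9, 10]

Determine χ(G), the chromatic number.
Clique number ω(G) = 6 (lower bound: χ ≥ ω).
The clique on [0, 2, 5, 7, 9, 10] has size 6, forcing χ ≥ 6, and the coloring below uses 6 colors, so χ(G) = 6.
A valid 6-coloring: color 1: [0]; color 2: [7]; color 3: [9]; color 4: [2]; color 5: [5]; color 6: [10].

χ(G) = 6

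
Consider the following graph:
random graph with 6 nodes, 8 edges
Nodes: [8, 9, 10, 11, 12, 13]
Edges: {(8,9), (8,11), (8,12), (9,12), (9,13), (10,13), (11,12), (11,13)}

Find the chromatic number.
Clique number ω(G) = 3 (lower bound: χ ≥ ω).
The clique on [8, 9, 12] has size 3, forcing χ ≥ 3, and the coloring below uses 3 colors, so χ(G) = 3.
A valid 3-coloring: color 1: [8, 13]; color 2: [9, 10, 11]; color 3: [12].

χ(G) = 3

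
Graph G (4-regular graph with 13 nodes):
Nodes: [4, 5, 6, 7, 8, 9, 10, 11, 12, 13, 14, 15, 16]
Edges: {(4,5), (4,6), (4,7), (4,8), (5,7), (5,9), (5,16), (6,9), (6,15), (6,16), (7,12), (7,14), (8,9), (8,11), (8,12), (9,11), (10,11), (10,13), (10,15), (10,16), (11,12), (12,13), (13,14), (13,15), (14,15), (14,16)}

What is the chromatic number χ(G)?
Clique number ω(G) = 3 (lower bound: χ ≥ ω).
The clique on [4, 5, 7] has size 3, forcing χ ≥ 3, and the coloring below uses 3 colors, so χ(G) = 3.
A valid 3-coloring: color 1: [4, 9, 10, 12, 14]; color 2: [5, 6, 11, 13]; color 3: [7, 8, 15, 16].

χ(G) = 3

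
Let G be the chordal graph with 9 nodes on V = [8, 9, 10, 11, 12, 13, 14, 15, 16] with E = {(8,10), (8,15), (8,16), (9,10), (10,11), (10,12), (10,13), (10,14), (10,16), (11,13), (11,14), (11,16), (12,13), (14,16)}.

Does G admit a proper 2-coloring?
The clique on vertices [10, 11, 14, 16] has size 4 > 2, so it alone needs 4 colors.

No, G is not 2-colorable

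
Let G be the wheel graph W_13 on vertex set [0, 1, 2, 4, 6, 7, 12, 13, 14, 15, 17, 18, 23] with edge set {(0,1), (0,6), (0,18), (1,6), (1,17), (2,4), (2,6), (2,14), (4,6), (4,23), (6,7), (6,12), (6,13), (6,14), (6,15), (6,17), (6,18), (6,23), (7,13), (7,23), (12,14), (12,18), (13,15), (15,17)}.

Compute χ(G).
Clique number ω(G) = 3 (lower bound: χ ≥ ω).
The clique on [0, 1, 6] has size 3, forcing χ ≥ 3, and the coloring below uses 3 colors, so χ(G) = 3.
A valid 3-coloring: color 1: [6]; color 2: [0, 2, 12, 13, 17, 23]; color 3: [1, 4, 7, 14, 15, 18].

χ(G) = 3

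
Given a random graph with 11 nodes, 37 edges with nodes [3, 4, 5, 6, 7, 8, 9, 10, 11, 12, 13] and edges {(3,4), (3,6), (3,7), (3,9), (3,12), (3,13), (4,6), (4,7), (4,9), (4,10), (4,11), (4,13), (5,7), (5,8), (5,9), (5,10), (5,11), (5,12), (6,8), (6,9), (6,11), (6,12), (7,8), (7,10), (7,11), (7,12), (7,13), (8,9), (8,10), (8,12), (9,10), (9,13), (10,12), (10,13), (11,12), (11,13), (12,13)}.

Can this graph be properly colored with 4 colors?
No, G is not 4-colorable

The clique on vertices [5, 7, 8, 10, 12] has size 5 > 4, so it alone needs 5 colors.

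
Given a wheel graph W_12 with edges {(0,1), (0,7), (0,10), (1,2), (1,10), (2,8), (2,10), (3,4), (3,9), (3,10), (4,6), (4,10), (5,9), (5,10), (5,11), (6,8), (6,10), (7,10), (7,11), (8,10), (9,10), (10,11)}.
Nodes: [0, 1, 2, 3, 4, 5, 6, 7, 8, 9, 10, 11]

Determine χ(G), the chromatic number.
Clique number ω(G) = 3 (lower bound: χ ≥ ω).
Odd cycle [0, 1, 2, 8, 6, 4, 3, 9, 5, 11, 7] needs 3 colors (χ ≥ 3).
Vertex 10 is adjacent to every vertex of [0, 1, 2, 3, 4, 5, 6, 7, 8, 9, 11], which already need 3 colors among themselves, so 10 needs a new color (χ ≥ 4).
The coloring below uses 4 colors, so χ(G) = 4.
A valid 4-coloring: color 1: [10]; color 2: [0, 2, 3, 6, 11]; color 3: [1, 4, 7, 8, 9]; color 4: [5].

χ(G) = 4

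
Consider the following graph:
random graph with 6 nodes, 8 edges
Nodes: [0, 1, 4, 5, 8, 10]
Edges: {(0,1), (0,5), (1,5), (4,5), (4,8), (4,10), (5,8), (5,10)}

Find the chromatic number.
χ(G) = 3

Clique number ω(G) = 3 (lower bound: χ ≥ ω).
The clique on [0, 1, 5] has size 3, forcing χ ≥ 3, and the coloring below uses 3 colors, so χ(G) = 3.
A valid 3-coloring: color 1: [5]; color 2: [0, 4]; color 3: [1, 8, 10].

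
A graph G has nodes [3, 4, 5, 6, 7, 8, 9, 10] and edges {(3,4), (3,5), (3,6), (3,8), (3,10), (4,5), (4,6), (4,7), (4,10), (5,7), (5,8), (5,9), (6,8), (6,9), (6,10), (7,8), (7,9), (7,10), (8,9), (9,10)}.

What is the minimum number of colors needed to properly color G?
Clique number ω(G) = 4 (lower bound: χ ≥ ω).
The clique on [5, 7, 8, 9] has size 4, forcing χ ≥ 4, and the coloring below uses 4 colors, so χ(G) = 4.
A valid 4-coloring: color 1: [3, 9]; color 2: [4, 8]; color 3: [5, 10]; color 4: [6, 7].

χ(G) = 4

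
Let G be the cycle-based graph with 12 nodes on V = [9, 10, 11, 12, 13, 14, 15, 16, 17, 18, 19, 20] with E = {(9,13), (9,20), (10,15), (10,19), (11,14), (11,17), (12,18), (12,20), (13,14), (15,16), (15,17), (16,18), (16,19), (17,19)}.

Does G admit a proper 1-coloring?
Edge (9,20) forces its endpoints to differ, so 1 color is not enough.

No, G is not 1-colorable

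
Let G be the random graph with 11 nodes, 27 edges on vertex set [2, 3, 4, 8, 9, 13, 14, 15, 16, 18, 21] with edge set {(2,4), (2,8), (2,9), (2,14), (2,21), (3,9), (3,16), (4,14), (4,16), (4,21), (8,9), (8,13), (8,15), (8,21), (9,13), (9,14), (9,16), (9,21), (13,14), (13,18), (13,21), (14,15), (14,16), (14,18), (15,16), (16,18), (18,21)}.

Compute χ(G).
χ(G) = 4

Clique number ω(G) = 4 (lower bound: χ ≥ ω).
The clique on [2, 8, 9, 21] has size 4, forcing χ ≥ 4, and the coloring below uses 4 colors, so χ(G) = 4.
A valid 4-coloring: color 1: [3, 14, 21]; color 2: [4, 9, 15, 18]; color 3: [2, 13, 16]; color 4: [8].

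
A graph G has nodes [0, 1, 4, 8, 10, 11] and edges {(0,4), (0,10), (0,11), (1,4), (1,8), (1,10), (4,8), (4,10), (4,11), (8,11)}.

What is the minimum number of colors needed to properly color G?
Clique number ω(G) = 3 (lower bound: χ ≥ ω).
Odd cycle [0, 10, 1, 8, 11] needs 3 colors (χ ≥ 3).
Vertex 4 is adjacent to every vertex of [0, 1, 8, 10, 11], which already need 3 colors among themselves, so 4 needs a new color (χ ≥ 4).
The coloring below uses 4 colors, so χ(G) = 4.
A valid 4-coloring: color 1: [4]; color 2: [0, 8]; color 3: [10, 11]; color 4: [1].

χ(G) = 4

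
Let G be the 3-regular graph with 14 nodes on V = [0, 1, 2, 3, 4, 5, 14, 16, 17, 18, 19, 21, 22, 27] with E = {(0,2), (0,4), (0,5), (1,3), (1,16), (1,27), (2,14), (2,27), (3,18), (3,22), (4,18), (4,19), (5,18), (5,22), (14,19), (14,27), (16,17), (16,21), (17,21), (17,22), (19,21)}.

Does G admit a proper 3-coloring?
A valid 3-coloring: color 1: [0, 18, 21, 22, 27]; color 2: [1, 2, 5, 17, 19]; color 3: [3, 4, 14, 16].
(χ(G) = 3 ≤ 3.)

Yes, G is 3-colorable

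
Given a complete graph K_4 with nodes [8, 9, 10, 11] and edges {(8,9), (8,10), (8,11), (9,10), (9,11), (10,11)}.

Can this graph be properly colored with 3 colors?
The clique on vertices [8, 9, 10, 11] has size 4 > 3, so it alone needs 4 colors.

No, G is not 3-colorable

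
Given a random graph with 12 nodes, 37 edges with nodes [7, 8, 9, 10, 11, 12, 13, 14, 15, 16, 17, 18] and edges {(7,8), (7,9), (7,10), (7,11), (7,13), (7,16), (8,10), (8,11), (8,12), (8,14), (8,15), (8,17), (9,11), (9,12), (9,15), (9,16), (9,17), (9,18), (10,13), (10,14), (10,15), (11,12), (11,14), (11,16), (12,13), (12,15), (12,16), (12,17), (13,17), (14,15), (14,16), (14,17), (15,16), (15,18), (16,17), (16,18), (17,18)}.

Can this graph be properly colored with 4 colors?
Yes, G is 4-colorable

A valid 4-coloring: color 1: [10, 16]; color 2: [11, 15, 17]; color 3: [7, 12, 14, 18]; color 4: [8, 9, 13].
(χ(G) = 4 ≤ 4.)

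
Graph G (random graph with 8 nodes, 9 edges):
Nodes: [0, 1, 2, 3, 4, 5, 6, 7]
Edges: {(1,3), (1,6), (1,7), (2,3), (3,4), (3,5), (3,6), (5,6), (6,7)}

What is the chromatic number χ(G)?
Clique number ω(G) = 3 (lower bound: χ ≥ ω).
The clique on [1, 3, 6] has size 3, forcing χ ≥ 3, and the coloring below uses 3 colors, so χ(G) = 3.
A valid 3-coloring: color 1: [0, 3, 7]; color 2: [2, 4, 6]; color 3: [1, 5].

χ(G) = 3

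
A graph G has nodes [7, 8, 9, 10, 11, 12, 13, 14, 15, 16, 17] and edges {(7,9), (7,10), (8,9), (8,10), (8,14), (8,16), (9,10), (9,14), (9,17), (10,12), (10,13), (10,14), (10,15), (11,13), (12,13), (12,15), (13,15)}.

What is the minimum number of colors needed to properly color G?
χ(G) = 4

Clique number ω(G) = 4 (lower bound: χ ≥ ω).
The clique on [8, 9, 10, 14] has size 4, forcing χ ≥ 4, and the coloring below uses 4 colors, so χ(G) = 4.
A valid 4-coloring: color 1: [10, 11, 16, 17]; color 2: [9, 13]; color 3: [7, 8, 15]; color 4: [12, 14].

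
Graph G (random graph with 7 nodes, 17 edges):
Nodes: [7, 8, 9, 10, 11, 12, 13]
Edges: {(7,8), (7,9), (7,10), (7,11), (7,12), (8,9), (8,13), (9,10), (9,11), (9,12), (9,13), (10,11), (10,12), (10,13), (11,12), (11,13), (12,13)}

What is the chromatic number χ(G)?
Clique number ω(G) = 5 (lower bound: χ ≥ ω).
The clique on [9, 10, 11, 12, 13] has size 5, forcing χ ≥ 5, and the coloring below uses 5 colors, so χ(G) = 5.
A valid 5-coloring: color 1: [9]; color 2: [8, 10]; color 3: [7, 13]; color 4: [12]; color 5: [11].

χ(G) = 5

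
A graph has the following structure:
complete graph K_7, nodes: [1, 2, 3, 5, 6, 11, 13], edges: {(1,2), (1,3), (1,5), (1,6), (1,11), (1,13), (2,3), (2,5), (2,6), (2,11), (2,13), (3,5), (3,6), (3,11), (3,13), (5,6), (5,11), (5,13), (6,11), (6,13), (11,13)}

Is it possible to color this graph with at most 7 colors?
Yes, G is 7-colorable

A valid 7-coloring: color 1: [13]; color 2: [1]; color 3: [6]; color 4: [11]; color 5: [3]; color 6: [2]; color 7: [5].
(χ(G) = 7 ≤ 7.)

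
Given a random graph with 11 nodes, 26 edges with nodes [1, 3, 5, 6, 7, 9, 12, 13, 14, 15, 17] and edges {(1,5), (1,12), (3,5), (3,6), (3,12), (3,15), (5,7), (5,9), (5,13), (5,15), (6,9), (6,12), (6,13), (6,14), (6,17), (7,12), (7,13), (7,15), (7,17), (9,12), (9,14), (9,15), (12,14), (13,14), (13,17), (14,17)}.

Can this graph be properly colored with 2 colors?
The clique on vertices [6, 9, 12, 14] has size 4 > 2, so it alone needs 4 colors.

No, G is not 2-colorable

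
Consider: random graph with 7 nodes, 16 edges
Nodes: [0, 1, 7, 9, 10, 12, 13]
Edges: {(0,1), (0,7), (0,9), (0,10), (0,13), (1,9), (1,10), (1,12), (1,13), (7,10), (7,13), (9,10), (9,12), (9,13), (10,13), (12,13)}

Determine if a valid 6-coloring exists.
Yes, G is 6-colorable

A valid 6-coloring: color 1: [13]; color 2: [1, 7]; color 3: [9]; color 4: [10, 12]; color 5: [0].
(χ(G) = 5 ≤ 6.)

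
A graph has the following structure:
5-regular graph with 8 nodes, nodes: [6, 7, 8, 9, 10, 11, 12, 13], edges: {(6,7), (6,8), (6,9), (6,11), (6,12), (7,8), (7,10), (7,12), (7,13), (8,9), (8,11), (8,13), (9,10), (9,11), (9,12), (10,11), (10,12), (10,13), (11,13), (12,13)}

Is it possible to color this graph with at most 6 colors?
Yes, G is 6-colorable

A valid 6-coloring: color 1: [9, 13]; color 2: [6, 10]; color 3: [7, 11]; color 4: [8, 12].
(χ(G) = 4 ≤ 6.)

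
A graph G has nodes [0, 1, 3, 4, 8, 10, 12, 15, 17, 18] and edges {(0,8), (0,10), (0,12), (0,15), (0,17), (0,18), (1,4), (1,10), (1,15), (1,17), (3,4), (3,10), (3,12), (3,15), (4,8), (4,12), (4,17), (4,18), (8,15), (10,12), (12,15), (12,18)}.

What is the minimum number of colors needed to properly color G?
χ(G) = 4

Clique number ω(G) = 3 (lower bound: χ ≥ ω).
Odd cycle [18, 0, 10, 3, 4] needs 3 colors (χ ≥ 3).
Vertex 12 is adjacent to every vertex of [0, 3, 4, 10, 18], which already need 3 colors among themselves, so 12 needs a new color (χ ≥ 4).
The coloring below uses 4 colors, so χ(G) = 4.
A valid 4-coloring: color 1: [8, 12, 17]; color 2: [4, 10, 15]; color 3: [0, 1, 3]; color 4: [18].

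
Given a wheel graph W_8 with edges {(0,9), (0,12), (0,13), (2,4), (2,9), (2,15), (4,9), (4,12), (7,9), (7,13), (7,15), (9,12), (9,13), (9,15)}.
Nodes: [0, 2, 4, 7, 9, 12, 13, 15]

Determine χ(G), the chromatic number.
Clique number ω(G) = 3 (lower bound: χ ≥ ω).
Odd cycle [7, 13, 0, 12, 4, 2, 15] needs 3 colors (χ ≥ 3).
Vertex 9 is adjacent to every vertex of [0, 2, 4, 7, 12, 13, 15], which already need 3 colors among themselves, so 9 needs a new color (χ ≥ 4).
The coloring below uses 4 colors, so χ(G) = 4.
A valid 4-coloring: color 1: [9]; color 2: [0, 2, 7]; color 3: [12, 13, 15]; color 4: [4].

χ(G) = 4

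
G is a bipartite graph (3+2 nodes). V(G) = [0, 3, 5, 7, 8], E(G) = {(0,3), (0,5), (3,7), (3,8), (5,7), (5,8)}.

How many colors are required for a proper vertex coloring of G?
χ(G) = 2

Clique number ω(G) = 2 (lower bound: χ ≥ ω).
The graph is bipartite (no odd cycle), so 2 colors suffice: χ(G) = 2.
A valid 2-coloring: color 1: [3, 5]; color 2: [0, 7, 8].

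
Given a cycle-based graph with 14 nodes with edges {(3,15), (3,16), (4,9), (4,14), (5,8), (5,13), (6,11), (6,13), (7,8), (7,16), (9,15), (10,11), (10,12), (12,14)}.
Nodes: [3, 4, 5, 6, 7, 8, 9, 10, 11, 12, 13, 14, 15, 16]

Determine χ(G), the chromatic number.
χ(G) = 2

Clique number ω(G) = 2 (lower bound: χ ≥ ω).
The graph is bipartite (no odd cycle), so 2 colors suffice: χ(G) = 2.
A valid 2-coloring: color 1: [4, 8, 11, 12, 13, 15, 16]; color 2: [3, 5, 6, 7, 9, 10, 14].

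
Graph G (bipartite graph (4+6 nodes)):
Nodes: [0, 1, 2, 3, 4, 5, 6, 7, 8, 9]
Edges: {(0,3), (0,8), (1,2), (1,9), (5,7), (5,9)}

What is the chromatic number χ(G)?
Clique number ω(G) = 2 (lower bound: χ ≥ ω).
The graph is bipartite (no odd cycle), so 2 colors suffice: χ(G) = 2.
A valid 2-coloring: color 1: [0, 1, 4, 5, 6]; color 2: [2, 3, 7, 8, 9].

χ(G) = 2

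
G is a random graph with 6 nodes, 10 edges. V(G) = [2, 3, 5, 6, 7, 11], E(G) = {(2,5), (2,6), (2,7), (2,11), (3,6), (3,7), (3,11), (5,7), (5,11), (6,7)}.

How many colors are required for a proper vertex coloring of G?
Clique number ω(G) = 3 (lower bound: χ ≥ ω).
The clique on [2, 5, 11] has size 3, forcing χ ≥ 3, and the coloring below uses 3 colors, so χ(G) = 3.
A valid 3-coloring: color 1: [2, 3]; color 2: [7, 11]; color 3: [5, 6].

χ(G) = 3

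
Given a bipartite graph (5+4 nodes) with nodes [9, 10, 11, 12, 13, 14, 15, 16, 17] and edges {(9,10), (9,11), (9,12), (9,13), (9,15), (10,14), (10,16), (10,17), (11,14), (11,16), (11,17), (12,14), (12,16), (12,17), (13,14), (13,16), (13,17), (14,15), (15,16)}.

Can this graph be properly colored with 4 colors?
Yes, G is 4-colorable

A valid 4-coloring: color 1: [9, 14, 16, 17]; color 2: [10, 11, 12, 13, 15].
(χ(G) = 2 ≤ 4.)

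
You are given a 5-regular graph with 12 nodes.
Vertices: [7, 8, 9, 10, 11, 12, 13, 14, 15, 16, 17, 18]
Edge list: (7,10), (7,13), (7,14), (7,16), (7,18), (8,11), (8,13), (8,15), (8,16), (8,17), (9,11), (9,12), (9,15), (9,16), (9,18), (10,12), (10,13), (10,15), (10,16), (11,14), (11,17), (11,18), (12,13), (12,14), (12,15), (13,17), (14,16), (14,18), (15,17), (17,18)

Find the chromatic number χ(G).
Clique number ω(G) = 3 (lower bound: χ ≥ ω).
Suppose a proper 3-coloring c exists. The clique [7, 10, 13] takes 3 distinct colors; by symmetry let c(7) = 1, c(10) = 2, c(13) = 3.
- Vertex 12: neighbors [10, 13] already have colors [2, 3] ⇒ c(12) = 1.
- Vertex 15: neighbors [12, 10] already have colors [1, 2] ⇒ c(15) = 3.
- Vertex 9: neighbors [12, 15] already have colors [1, 3] ⇒ c(9) = 2.
- Vertex 18: neighbors [7, 9] already have colors [1, 2] ⇒ c(18) = 3.
- Vertex 11: neighbors [9, 18] already have colors [2, 3] ⇒ c(11) = 1.
- Vertex 8: neighbors [11, 13] already have colors [1, 3] ⇒ c(8) = 2.
- Vertex 17: neighbors [11, 8, 13] already have colors [1, 2, 3] — all 3 colors blocked. Contradiction.
The forced assignments end in a contradiction, so G has no proper 3-coloring (χ ≥ 4).
The coloring below uses 4 colors, so χ(G) = 4.
A valid 4-coloring: color 1: [9, 10, 14, 17]; color 2: [7, 11, 15]; color 3: [8, 12, 18]; color 4: [13, 16].

χ(G) = 4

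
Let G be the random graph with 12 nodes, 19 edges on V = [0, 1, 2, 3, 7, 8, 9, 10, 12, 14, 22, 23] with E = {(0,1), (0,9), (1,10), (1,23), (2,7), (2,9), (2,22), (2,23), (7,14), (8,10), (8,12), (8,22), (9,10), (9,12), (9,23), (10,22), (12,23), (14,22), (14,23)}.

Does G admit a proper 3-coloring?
A valid 3-coloring: color 1: [0, 3, 7, 22, 23]; color 2: [1, 8, 9, 14]; color 3: [2, 10, 12].
(χ(G) = 3 ≤ 3.)

Yes, G is 3-colorable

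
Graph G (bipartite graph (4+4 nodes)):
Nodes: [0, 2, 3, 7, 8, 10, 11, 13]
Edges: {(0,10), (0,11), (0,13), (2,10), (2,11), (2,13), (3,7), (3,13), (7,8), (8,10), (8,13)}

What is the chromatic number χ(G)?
Clique number ω(G) = 2 (lower bound: χ ≥ ω).
The graph is bipartite (no odd cycle), so 2 colors suffice: χ(G) = 2.
A valid 2-coloring: color 1: [7, 10, 11, 13]; color 2: [0, 2, 3, 8].

χ(G) = 2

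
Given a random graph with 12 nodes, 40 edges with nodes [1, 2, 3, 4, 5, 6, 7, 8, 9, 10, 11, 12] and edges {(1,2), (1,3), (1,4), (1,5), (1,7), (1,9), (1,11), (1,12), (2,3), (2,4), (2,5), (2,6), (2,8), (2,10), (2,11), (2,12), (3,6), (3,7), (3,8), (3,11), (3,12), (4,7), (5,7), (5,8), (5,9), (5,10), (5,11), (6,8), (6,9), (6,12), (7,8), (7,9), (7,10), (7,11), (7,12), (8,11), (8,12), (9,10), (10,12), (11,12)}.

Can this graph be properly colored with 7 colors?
A valid 7-coloring: color 1: [2, 7]; color 2: [1, 8, 10]; color 3: [4, 5, 12]; color 4: [6, 11]; color 5: [3, 9].
(χ(G) = 5 ≤ 7.)

Yes, G is 7-colorable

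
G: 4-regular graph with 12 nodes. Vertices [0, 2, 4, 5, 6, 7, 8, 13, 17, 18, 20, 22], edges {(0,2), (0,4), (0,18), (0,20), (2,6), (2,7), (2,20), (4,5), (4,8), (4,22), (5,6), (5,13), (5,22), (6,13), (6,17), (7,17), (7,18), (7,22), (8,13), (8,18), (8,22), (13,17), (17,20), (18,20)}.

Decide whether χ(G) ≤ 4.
A valid 4-coloring: color 1: [4, 7, 13, 20]; color 2: [0, 6, 22]; color 3: [2, 5, 17, 18]; color 4: [8].
(χ(G) = 3 ≤ 4.)

Yes, G is 4-colorable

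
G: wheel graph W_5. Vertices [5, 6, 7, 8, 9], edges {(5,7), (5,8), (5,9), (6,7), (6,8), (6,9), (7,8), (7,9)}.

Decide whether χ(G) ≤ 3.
Yes, G is 3-colorable

A valid 3-coloring: color 1: [7]; color 2: [8, 9]; color 3: [5, 6].
(χ(G) = 3 ≤ 3.)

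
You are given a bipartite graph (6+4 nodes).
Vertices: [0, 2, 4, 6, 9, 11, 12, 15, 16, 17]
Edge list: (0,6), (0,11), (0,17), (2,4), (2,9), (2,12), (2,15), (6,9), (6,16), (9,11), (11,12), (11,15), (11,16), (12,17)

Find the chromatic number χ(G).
χ(G) = 2

Clique number ω(G) = 2 (lower bound: χ ≥ ω).
The graph is bipartite (no odd cycle), so 2 colors suffice: χ(G) = 2.
A valid 2-coloring: color 1: [2, 6, 11, 17]; color 2: [0, 4, 9, 12, 15, 16].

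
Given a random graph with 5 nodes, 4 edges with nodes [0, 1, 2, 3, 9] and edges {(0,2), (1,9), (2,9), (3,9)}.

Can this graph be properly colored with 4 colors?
Yes, G is 4-colorable

A valid 4-coloring: color 1: [0, 9]; color 2: [1, 2, 3].
(χ(G) = 2 ≤ 4.)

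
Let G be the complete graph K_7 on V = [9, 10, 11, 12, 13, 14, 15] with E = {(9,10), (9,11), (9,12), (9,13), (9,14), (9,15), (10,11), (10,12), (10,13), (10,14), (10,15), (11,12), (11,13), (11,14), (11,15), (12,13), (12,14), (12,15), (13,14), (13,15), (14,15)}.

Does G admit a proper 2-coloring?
No, G is not 2-colorable

The clique on vertices [9, 10, 11, 12, 13, 14, 15] has size 7 > 2, so it alone needs 7 colors.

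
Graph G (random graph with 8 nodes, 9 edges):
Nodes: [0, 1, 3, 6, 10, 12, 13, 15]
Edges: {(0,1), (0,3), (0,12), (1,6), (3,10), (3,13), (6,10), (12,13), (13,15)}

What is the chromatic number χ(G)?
Clique number ω(G) = 2 (lower bound: χ ≥ ω).
Odd cycle [10, 3, 0, 1, 6] needs 3 colors (χ ≥ 3).
The coloring below uses 3 colors, so χ(G) = 3.
A valid 3-coloring: color 1: [0, 6, 13]; color 2: [1, 3, 12, 15]; color 3: [10].

χ(G) = 3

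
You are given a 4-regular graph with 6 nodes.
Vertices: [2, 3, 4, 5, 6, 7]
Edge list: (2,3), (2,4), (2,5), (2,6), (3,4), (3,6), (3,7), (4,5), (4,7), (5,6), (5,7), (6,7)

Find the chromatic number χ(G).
Clique number ω(G) = 3 (lower bound: χ ≥ ω).
The clique on [2, 3, 4] has size 3, forcing χ ≥ 3, and the coloring below uses 3 colors, so χ(G) = 3.
A valid 3-coloring: color 1: [2, 7]; color 2: [3, 5]; color 3: [4, 6].

χ(G) = 3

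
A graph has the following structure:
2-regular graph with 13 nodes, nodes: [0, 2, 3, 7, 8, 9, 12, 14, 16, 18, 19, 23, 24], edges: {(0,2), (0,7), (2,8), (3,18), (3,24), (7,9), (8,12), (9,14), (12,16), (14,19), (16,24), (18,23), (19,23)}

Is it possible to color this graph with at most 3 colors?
A valid 3-coloring: color 1: [0, 3, 8, 9, 16, 19]; color 2: [2, 7, 12, 14, 18, 24]; color 3: [23].
(χ(G) = 3 ≤ 3.)

Yes, G is 3-colorable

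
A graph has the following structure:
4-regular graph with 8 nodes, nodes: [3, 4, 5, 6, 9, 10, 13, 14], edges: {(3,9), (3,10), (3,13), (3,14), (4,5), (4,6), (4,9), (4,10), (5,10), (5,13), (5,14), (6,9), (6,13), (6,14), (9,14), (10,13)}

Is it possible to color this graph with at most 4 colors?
Yes, G is 4-colorable

A valid 4-coloring: color 1: [4, 13, 14]; color 2: [3, 5, 6]; color 3: [9, 10].
(χ(G) = 3 ≤ 4.)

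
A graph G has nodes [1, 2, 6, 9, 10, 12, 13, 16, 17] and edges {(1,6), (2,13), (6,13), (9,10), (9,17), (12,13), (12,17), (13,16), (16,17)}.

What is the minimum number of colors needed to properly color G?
Clique number ω(G) = 2 (lower bound: χ ≥ ω).
The graph is bipartite (no odd cycle), so 2 colors suffice: χ(G) = 2.
A valid 2-coloring: color 1: [1, 10, 13, 17]; color 2: [2, 6, 9, 12, 16].

χ(G) = 2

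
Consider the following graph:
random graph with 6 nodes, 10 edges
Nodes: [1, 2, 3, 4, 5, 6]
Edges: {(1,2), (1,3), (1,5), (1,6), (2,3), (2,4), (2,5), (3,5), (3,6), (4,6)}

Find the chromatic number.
Clique number ω(G) = 4 (lower bound: χ ≥ ω).
The clique on [1, 2, 3, 5] has size 4, forcing χ ≥ 4, and the coloring below uses 4 colors, so χ(G) = 4.
A valid 4-coloring: color 1: [1, 4]; color 2: [2, 6]; color 3: [3]; color 4: [5].

χ(G) = 4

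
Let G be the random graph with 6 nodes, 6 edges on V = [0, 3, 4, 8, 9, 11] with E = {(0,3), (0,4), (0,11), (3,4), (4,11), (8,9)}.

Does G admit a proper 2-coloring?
The clique on vertices [0, 4, 11] has size 3 > 2, so it alone needs 3 colors.

No, G is not 2-colorable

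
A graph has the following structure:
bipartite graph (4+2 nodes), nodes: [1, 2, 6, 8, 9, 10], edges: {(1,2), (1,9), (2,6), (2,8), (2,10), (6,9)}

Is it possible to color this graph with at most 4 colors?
Yes, G is 4-colorable

A valid 4-coloring: color 1: [2, 9]; color 2: [1, 6, 8, 10].
(χ(G) = 2 ≤ 4.)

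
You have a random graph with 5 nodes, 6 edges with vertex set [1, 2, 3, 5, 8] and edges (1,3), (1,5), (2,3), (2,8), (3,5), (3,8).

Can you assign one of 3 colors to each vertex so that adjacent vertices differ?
A valid 3-coloring: color 1: [3]; color 2: [1, 8]; color 3: [2, 5].
(χ(G) = 3 ≤ 3.)

Yes, G is 3-colorable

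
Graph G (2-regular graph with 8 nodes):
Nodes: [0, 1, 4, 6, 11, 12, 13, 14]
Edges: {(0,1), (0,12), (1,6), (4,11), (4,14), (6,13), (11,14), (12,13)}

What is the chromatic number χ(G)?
χ(G) = 3

Clique number ω(G) = 3 (lower bound: χ ≥ ω).
The clique on [4, 11, 14] has size 3, forcing χ ≥ 3, and the coloring below uses 3 colors, so χ(G) = 3.
A valid 3-coloring: color 1: [1, 11, 13]; color 2: [0, 4, 6]; color 3: [12, 14].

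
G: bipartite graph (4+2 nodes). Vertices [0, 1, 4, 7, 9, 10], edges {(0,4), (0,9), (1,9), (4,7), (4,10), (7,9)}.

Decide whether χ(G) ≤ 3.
Yes, G is 3-colorable

A valid 3-coloring: color 1: [4, 9]; color 2: [0, 1, 7, 10].
(χ(G) = 2 ≤ 3.)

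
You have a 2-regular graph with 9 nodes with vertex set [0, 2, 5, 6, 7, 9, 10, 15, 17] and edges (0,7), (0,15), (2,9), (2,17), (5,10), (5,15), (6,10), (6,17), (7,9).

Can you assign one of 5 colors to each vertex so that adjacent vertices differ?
A valid 5-coloring: color 1: [9, 10, 15, 17]; color 2: [2, 5, 6, 7]; color 3: [0].
(χ(G) = 3 ≤ 5.)

Yes, G is 5-colorable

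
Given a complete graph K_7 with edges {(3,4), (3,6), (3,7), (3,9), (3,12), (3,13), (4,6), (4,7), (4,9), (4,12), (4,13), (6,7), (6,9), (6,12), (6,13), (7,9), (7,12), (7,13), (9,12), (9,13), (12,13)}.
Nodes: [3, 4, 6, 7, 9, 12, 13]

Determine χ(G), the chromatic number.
χ(G) = 7

Clique number ω(G) = 7 (lower bound: χ ≥ ω).
The clique on [3, 4, 6, 7, 9, 12, 13] has size 7, forcing χ ≥ 7, and the coloring below uses 7 colors, so χ(G) = 7.
A valid 7-coloring: color 1: [9]; color 2: [12]; color 3: [3]; color 4: [7]; color 5: [13]; color 6: [6]; color 7: [4].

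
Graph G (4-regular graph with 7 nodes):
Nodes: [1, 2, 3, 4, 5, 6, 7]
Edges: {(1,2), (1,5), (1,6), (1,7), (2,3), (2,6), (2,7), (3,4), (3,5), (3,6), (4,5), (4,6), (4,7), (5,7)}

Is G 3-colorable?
Suppose a proper 3-coloring c exists. The clique [1, 2, 6] takes 3 distinct colors; by symmetry let c(1) = 1, c(2) = 2, c(6) = 3.
- Vertex 3: neighbors [2, 6] already have colors [2, 3] ⇒ c(3) = 1.
- Vertex 4: neighbors [3, 6] already have colors [1, 3] ⇒ c(4) = 2.
- Vertex 5: neighbors [1, 4] already have colors [1, 2] ⇒ c(5) = 3.
- Vertex 7: neighbors [1, 2, 5] already have colors [1, 2, 3] — all 3 colors blocked. Contradiction.
The forced assignments end in a contradiction, so G has no proper 3-coloring (χ ≥ 4).

No, G is not 3-colorable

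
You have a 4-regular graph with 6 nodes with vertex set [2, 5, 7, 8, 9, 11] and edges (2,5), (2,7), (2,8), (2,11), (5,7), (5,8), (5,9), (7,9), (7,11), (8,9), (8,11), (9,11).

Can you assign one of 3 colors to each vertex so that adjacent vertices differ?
A valid 3-coloring: color 1: [5, 11]; color 2: [7, 8]; color 3: [2, 9].
(χ(G) = 3 ≤ 3.)

Yes, G is 3-colorable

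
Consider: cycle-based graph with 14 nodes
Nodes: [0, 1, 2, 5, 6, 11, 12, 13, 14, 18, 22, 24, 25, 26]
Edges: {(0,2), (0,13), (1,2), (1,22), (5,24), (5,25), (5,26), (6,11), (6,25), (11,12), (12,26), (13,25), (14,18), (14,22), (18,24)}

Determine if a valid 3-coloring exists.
Yes, G is 3-colorable

A valid 3-coloring: color 1: [2, 5, 6, 12, 13, 18, 22]; color 2: [0, 1, 11, 14, 24, 25, 26].
(χ(G) = 2 ≤ 3.)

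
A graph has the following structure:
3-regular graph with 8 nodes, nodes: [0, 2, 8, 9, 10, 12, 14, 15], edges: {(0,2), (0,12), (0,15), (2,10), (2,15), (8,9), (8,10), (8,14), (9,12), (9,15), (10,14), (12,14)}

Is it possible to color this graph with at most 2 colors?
The clique on vertices [0, 2, 15] has size 3 > 2, so it alone needs 3 colors.

No, G is not 2-colorable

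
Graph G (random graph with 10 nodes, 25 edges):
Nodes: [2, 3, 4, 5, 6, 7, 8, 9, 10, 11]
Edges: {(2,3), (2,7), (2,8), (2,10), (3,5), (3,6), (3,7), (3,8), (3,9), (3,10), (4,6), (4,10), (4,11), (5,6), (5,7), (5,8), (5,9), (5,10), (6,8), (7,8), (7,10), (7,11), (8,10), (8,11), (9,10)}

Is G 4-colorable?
No, G is not 4-colorable

The clique on vertices [2, 3, 7, 8, 10] has size 5 > 4, so it alone needs 5 colors.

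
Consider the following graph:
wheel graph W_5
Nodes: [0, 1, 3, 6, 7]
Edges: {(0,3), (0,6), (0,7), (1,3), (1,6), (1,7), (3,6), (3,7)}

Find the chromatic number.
χ(G) = 3

Clique number ω(G) = 3 (lower bound: χ ≥ ω).
The clique on [0, 3, 6] has size 3, forcing χ ≥ 3, and the coloring below uses 3 colors, so χ(G) = 3.
A valid 3-coloring: color 1: [3]; color 2: [6, 7]; color 3: [0, 1].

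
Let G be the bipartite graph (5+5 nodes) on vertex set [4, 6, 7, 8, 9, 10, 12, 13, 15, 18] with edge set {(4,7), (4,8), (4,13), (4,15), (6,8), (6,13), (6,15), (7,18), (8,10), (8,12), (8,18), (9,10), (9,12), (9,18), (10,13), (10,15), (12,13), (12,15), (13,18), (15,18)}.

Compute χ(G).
χ(G) = 2

Clique number ω(G) = 2 (lower bound: χ ≥ ω).
The graph is bipartite (no odd cycle), so 2 colors suffice: χ(G) = 2.
A valid 2-coloring: color 1: [4, 6, 10, 12, 18]; color 2: [7, 8, 9, 13, 15].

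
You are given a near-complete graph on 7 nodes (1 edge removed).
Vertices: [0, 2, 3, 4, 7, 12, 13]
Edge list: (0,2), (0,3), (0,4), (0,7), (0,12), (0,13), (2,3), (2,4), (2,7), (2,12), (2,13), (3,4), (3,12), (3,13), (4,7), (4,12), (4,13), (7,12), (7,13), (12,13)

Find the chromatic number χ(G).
χ(G) = 6

Clique number ω(G) = 6 (lower bound: χ ≥ ω).
The clique on [0, 2, 3, 4, 12, 13] has size 6, forcing χ ≥ 6, and the coloring below uses 6 colors, so χ(G) = 6.
A valid 6-coloring: color 1: [13]; color 2: [12]; color 3: [2]; color 4: [0]; color 5: [4]; color 6: [3, 7].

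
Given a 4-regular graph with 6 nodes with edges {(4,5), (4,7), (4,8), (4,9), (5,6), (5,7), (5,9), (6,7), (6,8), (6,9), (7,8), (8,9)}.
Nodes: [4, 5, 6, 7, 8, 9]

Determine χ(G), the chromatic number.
Clique number ω(G) = 3 (lower bound: χ ≥ ω).
The clique on [4, 8, 9] has size 3, forcing χ ≥ 3, and the coloring below uses 3 colors, so χ(G) = 3.
A valid 3-coloring: color 1: [5, 8]; color 2: [4, 6]; color 3: [7, 9].

χ(G) = 3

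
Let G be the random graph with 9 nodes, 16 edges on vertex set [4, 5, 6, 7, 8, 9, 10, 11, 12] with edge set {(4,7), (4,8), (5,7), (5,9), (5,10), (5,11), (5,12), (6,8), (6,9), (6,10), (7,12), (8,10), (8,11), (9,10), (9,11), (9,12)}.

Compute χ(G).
Clique number ω(G) = 3 (lower bound: χ ≥ ω).
The clique on [6, 8, 10] has size 3, forcing χ ≥ 3, and the coloring below uses 3 colors, so χ(G) = 3.
A valid 3-coloring: color 1: [4, 5, 6]; color 2: [7, 8, 9]; color 3: [10, 11, 12].

χ(G) = 3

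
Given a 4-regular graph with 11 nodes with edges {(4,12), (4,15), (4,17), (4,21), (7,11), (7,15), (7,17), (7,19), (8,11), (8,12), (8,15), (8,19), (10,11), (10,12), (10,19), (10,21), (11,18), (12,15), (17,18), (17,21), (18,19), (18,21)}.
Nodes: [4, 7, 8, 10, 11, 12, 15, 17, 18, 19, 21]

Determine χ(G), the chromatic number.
Clique number ω(G) = 3 (lower bound: χ ≥ ω).
The clique on [4, 17, 21] has size 3, forcing χ ≥ 3, and the coloring below uses 3 colors, so χ(G) = 3.
A valid 3-coloring: color 1: [11, 15, 19, 21]; color 2: [4, 7, 8, 10, 18]; color 3: [12, 17].

χ(G) = 3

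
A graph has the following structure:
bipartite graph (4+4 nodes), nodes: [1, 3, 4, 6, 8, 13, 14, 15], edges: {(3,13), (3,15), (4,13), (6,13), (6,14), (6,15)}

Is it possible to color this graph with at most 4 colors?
A valid 4-coloring: color 1: [1, 8, 13, 14, 15]; color 2: [3, 4, 6].
(χ(G) = 2 ≤ 4.)

Yes, G is 4-colorable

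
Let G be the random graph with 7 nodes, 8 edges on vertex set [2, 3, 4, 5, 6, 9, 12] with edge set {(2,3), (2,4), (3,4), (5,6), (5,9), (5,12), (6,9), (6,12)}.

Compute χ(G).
χ(G) = 3

Clique number ω(G) = 3 (lower bound: χ ≥ ω).
The clique on [2, 3, 4] has size 3, forcing χ ≥ 3, and the coloring below uses 3 colors, so χ(G) = 3.
A valid 3-coloring: color 1: [3, 6]; color 2: [2, 5]; color 3: [4, 9, 12].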